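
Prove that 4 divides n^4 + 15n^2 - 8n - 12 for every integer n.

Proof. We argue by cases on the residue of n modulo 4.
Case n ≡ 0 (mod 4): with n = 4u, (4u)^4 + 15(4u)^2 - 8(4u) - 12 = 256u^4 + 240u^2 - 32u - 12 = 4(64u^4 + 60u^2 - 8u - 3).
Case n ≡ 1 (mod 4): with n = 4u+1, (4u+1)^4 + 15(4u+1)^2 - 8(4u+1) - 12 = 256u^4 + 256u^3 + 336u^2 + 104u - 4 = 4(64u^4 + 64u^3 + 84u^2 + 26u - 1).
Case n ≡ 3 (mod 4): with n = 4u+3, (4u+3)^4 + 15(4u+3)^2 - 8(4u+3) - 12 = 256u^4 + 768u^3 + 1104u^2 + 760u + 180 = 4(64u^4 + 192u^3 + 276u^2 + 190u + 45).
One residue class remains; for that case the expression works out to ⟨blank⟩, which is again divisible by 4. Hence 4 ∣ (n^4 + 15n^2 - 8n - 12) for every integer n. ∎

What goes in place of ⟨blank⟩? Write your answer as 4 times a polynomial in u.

Only n ≡ 2 (mod 4) is unaccounted for. Put n = 4u+2:
(4u+2)^4 + 15(4u+2)^2 - 8(4u+2) - 12 expands to 256u^4 + 512u^3 + 624u^2 + 336u + 48,
and factoring out 4 leaves 4(64u^4 + 128u^3 + 156u^2 + 84u + 12).

4(64u^4 + 128u^3 + 156u^2 + 84u + 12)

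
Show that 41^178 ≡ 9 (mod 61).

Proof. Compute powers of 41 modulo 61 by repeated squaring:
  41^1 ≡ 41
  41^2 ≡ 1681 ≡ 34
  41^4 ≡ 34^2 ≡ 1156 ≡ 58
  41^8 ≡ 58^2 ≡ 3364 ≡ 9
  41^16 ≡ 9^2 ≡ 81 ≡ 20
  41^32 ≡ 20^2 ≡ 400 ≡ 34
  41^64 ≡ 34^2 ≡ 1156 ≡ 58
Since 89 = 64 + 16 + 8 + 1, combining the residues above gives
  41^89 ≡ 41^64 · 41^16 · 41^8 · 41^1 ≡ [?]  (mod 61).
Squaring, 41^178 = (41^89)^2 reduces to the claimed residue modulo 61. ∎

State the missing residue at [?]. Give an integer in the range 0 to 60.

3

Multiply the listed residues: 58 · 20 · 9 · 41 = 1160 → 10440 → 428040.
Reducing modulo 61: 428040 = 7017·61 + 3, so 41^89 ≡ 3.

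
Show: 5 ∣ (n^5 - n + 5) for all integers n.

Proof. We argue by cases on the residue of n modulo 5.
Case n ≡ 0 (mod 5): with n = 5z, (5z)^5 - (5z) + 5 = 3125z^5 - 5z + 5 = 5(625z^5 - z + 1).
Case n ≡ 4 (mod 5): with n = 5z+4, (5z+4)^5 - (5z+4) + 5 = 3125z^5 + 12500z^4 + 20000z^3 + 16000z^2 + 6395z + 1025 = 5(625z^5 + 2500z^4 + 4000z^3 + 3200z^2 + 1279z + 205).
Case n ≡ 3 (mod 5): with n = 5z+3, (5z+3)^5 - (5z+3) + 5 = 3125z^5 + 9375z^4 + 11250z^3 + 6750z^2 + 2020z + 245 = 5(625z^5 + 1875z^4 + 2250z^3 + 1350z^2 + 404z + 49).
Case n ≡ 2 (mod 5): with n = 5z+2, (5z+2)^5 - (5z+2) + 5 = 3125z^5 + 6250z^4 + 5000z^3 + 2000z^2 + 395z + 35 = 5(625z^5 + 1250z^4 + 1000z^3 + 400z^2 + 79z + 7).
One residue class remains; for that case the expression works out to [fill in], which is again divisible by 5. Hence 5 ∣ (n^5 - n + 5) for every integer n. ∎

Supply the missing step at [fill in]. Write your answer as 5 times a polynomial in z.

5(625z^5 + 625z^4 + 250z^3 + 50z^2 + 4z + 1)

The residues treated are {0, 4, 3, 2}, so the missing case is n ≡ 1 (mod 5); write n = 5z+1.
Then (5z+1)^5 - (5z+1) + 5 = 3125z^5 + 3125z^4 + 1250z^3 + 250z^2 + 20z + 5 = 5(625z^5 + 625z^4 + 250z^3 + 50z^2 + 4z + 1).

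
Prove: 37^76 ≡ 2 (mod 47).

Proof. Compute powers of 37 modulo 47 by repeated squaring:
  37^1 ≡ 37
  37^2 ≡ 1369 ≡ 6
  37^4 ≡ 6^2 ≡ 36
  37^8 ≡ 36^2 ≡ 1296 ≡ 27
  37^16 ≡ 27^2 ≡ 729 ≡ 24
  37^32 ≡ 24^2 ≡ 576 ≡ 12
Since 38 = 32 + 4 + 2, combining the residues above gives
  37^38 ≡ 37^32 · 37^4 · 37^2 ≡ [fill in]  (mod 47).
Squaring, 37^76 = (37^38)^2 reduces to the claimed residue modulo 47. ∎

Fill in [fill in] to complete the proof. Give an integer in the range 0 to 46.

7

Multiply the listed residues: 12 · 36 · 6 = 432 → 2592.
Reducing modulo 47: 2592 = 55·47 + 7, so 37^38 ≡ 7.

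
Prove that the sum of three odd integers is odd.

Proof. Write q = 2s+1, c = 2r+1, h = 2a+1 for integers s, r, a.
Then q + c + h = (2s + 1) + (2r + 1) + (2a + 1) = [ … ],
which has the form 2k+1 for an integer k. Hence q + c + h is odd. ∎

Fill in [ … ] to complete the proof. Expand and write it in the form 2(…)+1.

2(a + r + s + 1) + 1

(2s + 1) + (2r + 1) + (2a + 1) = 2a + 2r + 2s + 3
= 2(a + r + s + 1) + 1.
Since a + r + s + 1 is an integer, the sum is of the form 2k+1 for an integer k.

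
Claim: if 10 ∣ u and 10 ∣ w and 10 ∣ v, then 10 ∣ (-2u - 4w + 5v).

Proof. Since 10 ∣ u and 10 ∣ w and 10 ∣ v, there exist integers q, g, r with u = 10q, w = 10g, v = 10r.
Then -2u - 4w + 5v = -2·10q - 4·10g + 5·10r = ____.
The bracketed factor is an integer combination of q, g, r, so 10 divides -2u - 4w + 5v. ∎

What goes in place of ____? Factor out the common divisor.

Pull the common 10 out of every term: -2·10q - 4·10g + 5·10r = 10(-4g - 2q + 5r).
-4g - 2q + 5r is an integer, which exhibits the divisibility.

10(-4g - 2q + 5r)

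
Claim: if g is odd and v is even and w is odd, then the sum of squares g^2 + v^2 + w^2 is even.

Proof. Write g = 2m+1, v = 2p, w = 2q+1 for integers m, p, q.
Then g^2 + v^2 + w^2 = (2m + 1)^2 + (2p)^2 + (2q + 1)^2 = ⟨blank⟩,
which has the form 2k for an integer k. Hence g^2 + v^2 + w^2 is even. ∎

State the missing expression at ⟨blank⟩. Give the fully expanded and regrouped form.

Expanding: (2m + 1)^2 + (2p)^2 + (2q + 1)^2 = 4m^2 + 4m + 4p^2 + 4q^2 + 4q + 2.
Every term is even; pulling out the factor of 2 gives 2(2m^2 + 2m + 2p^2 + 2q^2 + 2q + 1).

2(2m^2 + 2m + 2p^2 + 2q^2 + 2q + 1)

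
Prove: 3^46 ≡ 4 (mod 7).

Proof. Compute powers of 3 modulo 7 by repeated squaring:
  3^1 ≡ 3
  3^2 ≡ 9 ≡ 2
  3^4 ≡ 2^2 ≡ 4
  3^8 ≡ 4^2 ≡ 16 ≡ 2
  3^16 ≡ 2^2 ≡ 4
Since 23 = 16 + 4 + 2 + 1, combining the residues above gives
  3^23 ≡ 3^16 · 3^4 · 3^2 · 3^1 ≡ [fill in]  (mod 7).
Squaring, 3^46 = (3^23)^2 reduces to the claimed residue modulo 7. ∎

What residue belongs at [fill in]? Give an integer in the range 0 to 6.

3^16 · 3^4 · 3^2 · 3^1 ≡ 4 · 4 · 2 · 3 = 96.
96 mod 7 = 5, so 3^23 ≡ 5 (mod 7).

5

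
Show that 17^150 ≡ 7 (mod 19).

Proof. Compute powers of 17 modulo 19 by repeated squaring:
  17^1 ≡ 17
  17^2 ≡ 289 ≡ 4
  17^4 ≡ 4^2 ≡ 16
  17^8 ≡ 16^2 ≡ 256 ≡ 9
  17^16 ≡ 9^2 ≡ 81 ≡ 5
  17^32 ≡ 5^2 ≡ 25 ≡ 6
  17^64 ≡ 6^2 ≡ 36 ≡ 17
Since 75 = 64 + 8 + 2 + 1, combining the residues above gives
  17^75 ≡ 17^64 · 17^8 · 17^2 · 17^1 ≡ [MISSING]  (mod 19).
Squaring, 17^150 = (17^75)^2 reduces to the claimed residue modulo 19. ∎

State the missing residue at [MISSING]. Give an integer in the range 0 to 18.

Multiply the listed residues: 17 · 9 · 4 · 17 = 153 → 612 → 10404.
Reducing modulo 19: 10404 = 547·19 + 11, so 17^75 ≡ 11.

11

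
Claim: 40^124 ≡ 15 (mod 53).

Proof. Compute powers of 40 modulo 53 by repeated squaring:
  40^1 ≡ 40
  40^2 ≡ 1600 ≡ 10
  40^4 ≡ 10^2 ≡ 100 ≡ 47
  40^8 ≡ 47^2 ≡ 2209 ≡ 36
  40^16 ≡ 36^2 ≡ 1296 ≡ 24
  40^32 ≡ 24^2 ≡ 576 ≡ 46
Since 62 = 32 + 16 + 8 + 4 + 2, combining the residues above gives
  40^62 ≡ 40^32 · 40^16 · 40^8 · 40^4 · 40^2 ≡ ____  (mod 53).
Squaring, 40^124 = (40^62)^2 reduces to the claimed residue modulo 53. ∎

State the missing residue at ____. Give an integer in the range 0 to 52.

Multiply the listed residues: 46 · 24 · 36 · 47 · 10 = 1104 → 39744 → 1867968 → 18679680.
Reducing modulo 53: 18679680 = 352446·53 + 42, so 40^62 ≡ 42.

42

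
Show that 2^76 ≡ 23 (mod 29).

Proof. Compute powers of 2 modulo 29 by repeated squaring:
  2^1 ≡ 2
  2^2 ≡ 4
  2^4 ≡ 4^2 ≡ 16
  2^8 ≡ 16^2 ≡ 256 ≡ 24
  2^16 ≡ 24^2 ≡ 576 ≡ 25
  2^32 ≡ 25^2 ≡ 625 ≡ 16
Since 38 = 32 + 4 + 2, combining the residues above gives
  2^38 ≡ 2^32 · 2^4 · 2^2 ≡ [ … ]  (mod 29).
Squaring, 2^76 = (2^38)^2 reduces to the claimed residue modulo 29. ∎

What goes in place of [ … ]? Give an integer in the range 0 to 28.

Multiply the listed residues: 16 · 16 · 4 = 256 → 1024.
Reducing modulo 29: 1024 = 35·29 + 9, so 2^38 ≡ 9.

9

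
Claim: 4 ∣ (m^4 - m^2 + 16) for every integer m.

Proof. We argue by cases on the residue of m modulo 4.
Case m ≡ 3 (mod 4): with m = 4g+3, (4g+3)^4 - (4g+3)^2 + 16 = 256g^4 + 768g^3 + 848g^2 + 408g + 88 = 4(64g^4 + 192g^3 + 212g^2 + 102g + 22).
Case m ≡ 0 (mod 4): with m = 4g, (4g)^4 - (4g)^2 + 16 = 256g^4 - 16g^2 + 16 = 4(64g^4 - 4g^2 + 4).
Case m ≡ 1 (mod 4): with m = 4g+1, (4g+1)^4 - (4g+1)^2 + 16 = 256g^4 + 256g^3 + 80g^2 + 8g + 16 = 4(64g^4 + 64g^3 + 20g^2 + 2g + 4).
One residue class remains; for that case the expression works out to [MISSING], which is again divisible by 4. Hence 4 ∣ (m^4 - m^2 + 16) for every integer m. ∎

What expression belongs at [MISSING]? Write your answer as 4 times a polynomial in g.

The residues treated are {3, 0, 1}, so the missing case is m ≡ 2 (mod 4); write m = 4g+2.
Then (4g+2)^4 - (4g+2)^2 + 16 = 256g^4 + 512g^3 + 368g^2 + 112g + 28 = 4(64g^4 + 128g^3 + 92g^2 + 28g + 7).

4(64g^4 + 128g^3 + 92g^2 + 28g + 7)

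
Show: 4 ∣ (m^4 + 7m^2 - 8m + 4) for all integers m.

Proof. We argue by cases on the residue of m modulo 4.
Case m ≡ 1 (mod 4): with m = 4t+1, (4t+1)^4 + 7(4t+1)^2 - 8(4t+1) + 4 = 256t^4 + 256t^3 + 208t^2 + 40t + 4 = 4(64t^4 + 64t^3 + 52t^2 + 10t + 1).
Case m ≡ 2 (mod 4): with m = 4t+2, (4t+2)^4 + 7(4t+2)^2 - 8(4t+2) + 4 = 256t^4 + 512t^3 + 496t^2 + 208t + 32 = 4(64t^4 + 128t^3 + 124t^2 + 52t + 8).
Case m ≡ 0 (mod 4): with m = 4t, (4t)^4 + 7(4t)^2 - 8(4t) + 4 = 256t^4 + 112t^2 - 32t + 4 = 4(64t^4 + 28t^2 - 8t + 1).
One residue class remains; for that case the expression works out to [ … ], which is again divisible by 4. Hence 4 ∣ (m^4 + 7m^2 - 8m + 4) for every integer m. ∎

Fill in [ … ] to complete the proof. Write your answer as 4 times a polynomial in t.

Only m ≡ 3 (mod 4) is unaccounted for. Put m = 4t+3:
(4t+3)^4 + 7(4t+3)^2 - 8(4t+3) + 4 expands to 256t^4 + 768t^3 + 976t^2 + 568t + 124,
and factoring out 4 leaves 4(64t^4 + 192t^3 + 244t^2 + 142t + 31).

4(64t^4 + 192t^3 + 244t^2 + 142t + 31)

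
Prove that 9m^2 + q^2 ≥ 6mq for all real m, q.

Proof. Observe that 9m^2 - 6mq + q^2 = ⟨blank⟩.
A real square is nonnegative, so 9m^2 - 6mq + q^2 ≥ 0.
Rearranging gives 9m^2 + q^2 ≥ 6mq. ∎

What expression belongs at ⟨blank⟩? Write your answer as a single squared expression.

(3m - q)^2

9m^2 - 6mq + q^2 is a perfect-square trinomial: the outer terms are (3m)^2 and (q)^2, and the cross term is -2·3m·q.
So 9m^2 - 6mq + q^2 = (3m - q)^2 ≥ 0.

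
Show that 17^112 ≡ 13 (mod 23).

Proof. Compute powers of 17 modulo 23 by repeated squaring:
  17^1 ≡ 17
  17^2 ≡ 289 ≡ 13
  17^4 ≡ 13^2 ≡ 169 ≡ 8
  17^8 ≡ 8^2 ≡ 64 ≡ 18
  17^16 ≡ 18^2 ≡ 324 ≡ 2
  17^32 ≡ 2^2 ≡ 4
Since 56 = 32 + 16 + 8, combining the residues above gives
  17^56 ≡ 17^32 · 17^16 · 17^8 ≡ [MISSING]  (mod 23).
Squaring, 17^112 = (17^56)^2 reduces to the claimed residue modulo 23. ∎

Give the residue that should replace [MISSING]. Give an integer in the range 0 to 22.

6

17^32 · 17^16 · 17^8 ≡ 4 · 2 · 18 = 144.
144 mod 23 = 6, so 17^56 ≡ 6 (mod 23).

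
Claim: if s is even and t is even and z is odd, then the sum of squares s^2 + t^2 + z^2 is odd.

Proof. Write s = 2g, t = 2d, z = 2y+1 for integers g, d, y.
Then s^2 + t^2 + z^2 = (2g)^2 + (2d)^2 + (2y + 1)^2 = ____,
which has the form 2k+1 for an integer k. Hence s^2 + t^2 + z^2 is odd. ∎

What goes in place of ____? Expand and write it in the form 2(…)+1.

2(2d^2 + 2g^2 + 2y^2 + 2y) + 1

(2g)^2 + (2d)^2 + (2y + 1)^2 = 4d^2 + 4g^2 + 4y^2 + 4y + 1
= 2(2d^2 + 2g^2 + 2y^2 + 2y) + 1.
Since 2d^2 + 2g^2 + 2y^2 + 2y is an integer, the sum of squares is of the form 2k+1 for an integer k.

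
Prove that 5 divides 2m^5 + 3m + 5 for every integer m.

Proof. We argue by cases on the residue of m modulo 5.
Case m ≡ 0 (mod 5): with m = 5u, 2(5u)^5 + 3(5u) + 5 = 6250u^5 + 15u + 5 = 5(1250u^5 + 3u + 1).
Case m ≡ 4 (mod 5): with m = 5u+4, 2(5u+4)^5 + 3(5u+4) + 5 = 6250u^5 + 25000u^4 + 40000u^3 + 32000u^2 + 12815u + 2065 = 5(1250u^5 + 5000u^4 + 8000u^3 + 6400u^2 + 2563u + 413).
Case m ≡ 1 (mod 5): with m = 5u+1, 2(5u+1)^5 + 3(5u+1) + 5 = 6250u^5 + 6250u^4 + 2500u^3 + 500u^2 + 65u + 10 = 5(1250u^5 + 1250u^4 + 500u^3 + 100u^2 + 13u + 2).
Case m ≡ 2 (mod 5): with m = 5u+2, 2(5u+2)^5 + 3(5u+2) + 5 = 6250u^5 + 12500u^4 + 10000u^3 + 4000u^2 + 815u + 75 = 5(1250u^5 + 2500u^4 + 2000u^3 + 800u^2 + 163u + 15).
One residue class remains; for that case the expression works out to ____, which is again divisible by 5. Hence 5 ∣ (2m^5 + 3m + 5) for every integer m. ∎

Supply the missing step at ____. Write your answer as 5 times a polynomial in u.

The residues treated are {0, 4, 1, 2}, so the missing case is m ≡ 3 (mod 5); write m = 5u+3.
Then 2(5u+3)^5 + 3(5u+3) + 5 = 6250u^5 + 18750u^4 + 22500u^3 + 13500u^2 + 4065u + 500 = 5(1250u^5 + 3750u^4 + 4500u^3 + 2700u^2 + 813u + 100).

5(1250u^5 + 3750u^4 + 4500u^3 + 2700u^2 + 813u + 100)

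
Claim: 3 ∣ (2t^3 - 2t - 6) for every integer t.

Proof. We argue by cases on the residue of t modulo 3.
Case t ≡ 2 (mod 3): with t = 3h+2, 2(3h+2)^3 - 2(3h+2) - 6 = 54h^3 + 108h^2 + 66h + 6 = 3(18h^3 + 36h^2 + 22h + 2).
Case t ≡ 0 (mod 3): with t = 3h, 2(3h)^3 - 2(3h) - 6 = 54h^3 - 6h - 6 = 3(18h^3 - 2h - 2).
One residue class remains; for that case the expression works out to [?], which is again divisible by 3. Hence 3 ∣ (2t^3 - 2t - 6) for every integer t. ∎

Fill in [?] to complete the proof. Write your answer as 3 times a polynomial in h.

The residues treated are {2, 0}, so the missing case is t ≡ 1 (mod 3); write t = 3h+1.
Then 2(3h+1)^3 - 2(3h+1) - 6 = 54h^3 + 54h^2 + 12h - 6 = 3(18h^3 + 18h^2 + 4h - 2).

3(18h^3 + 18h^2 + 4h - 2)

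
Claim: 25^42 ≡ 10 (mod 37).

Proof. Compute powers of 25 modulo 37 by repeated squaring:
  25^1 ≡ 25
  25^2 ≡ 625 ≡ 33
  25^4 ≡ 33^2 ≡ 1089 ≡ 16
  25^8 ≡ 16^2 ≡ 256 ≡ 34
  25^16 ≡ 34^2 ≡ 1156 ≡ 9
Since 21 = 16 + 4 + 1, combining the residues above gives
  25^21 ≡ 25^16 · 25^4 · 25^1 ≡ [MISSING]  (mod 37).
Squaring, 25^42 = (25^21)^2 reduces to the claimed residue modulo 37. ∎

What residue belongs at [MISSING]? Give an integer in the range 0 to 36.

Multiply the listed residues: 9 · 16 · 25 = 144 → 3600.
Reducing modulo 37: 3600 = 97·37 + 11, so 25^21 ≡ 11.

11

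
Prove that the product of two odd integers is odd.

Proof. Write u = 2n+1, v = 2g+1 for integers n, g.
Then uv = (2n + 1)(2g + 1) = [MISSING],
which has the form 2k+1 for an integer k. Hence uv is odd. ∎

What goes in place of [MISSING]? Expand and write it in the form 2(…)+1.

2(2gn + g + n) + 1

(2n + 1)(2g + 1) = 4gn + 2g + 2n + 1
= 2(2gn + g + n) + 1.
Since 2gn + g + n is an integer, the product is of the form 2k+1 for an integer k.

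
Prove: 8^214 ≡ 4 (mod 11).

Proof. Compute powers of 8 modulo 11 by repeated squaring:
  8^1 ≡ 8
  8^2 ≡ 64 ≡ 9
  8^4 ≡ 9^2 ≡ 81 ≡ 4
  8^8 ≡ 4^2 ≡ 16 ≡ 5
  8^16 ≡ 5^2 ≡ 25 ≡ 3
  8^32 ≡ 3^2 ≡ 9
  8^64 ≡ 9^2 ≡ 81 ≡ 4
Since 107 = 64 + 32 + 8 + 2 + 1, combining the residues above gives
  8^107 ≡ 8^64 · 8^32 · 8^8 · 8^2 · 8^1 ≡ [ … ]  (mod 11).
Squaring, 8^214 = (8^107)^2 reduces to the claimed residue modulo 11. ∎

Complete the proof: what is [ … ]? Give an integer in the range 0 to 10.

2

Multiply the listed residues: 4 · 9 · 5 · 9 · 8 = 36 → 180 → 1620 → 12960.
Reducing modulo 11: 12960 = 1178·11 + 2, so 8^107 ≡ 2.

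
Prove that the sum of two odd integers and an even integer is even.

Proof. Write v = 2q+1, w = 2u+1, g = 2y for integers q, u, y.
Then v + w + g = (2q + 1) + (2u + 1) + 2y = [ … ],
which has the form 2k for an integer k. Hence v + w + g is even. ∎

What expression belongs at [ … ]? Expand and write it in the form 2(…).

2(q + u + y + 1)

Expanding: (2q + 1) + (2u + 1) + 2y = 2q + 2u + 2y + 2.
Every term is even; pulling out the factor of 2 gives 2(q + u + y + 1).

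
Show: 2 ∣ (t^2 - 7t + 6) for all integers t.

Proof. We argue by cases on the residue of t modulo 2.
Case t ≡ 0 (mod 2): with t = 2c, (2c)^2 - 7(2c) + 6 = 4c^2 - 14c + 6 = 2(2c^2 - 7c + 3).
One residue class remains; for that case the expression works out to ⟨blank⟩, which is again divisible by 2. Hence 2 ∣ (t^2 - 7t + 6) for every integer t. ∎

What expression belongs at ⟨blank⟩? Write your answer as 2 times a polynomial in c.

2(2c^2 - 5c)

The residues treated are {0}, so the missing case is t ≡ 1 (mod 2); write t = 2c+1.
Then (2c+1)^2 - 7(2c+1) + 6 = 4c^2 - 10c = 2(2c^2 - 5c).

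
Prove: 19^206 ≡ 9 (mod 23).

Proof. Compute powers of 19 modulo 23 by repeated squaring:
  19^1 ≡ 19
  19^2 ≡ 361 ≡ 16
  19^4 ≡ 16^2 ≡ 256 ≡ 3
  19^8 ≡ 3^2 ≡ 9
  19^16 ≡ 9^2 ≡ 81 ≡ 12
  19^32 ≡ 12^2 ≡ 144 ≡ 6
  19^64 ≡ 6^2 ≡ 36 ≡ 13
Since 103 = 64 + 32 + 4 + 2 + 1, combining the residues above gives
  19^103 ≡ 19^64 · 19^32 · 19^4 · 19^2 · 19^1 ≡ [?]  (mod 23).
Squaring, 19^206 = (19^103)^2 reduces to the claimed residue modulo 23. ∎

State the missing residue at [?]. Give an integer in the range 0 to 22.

20

19^64 · 19^32 · 19^4 · 19^2 · 19^1 ≡ 13 · 6 · 3 · 16 · 19 = 71136.
71136 mod 23 = 20, so 19^103 ≡ 20 (mod 23).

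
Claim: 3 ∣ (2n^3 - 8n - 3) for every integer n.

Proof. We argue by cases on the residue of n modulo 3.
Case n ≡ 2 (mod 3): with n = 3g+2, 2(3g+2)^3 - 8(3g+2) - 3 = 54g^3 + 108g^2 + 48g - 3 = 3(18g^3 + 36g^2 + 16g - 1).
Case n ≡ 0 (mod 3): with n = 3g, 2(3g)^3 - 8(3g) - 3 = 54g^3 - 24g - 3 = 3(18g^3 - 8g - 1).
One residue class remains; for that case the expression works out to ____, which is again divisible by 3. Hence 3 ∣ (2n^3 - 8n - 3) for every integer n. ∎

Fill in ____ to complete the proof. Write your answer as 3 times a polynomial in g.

Only n ≡ 1 (mod 3) is unaccounted for. Put n = 3g+1:
2(3g+1)^3 - 8(3g+1) - 3 expands to 54g^3 + 54g^2 - 6g - 9,
and factoring out 3 leaves 3(18g^3 + 18g^2 - 2g - 3).

3(18g^3 + 18g^2 - 2g - 3)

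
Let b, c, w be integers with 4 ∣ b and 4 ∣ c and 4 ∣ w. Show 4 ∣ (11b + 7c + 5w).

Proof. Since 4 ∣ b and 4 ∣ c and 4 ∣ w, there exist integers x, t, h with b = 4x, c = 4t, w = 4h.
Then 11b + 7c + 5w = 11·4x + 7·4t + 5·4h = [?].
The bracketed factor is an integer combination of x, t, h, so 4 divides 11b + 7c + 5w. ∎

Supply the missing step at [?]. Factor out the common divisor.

4(5h + 7t + 11x)

Each term has a factor of 4: 11·4x + 7·4t + 5·4h = 4·(5h + 7t + 11x).
Since 5h + 7t + 11x is an integer, 4 ∣ (11b + 7c + 5w).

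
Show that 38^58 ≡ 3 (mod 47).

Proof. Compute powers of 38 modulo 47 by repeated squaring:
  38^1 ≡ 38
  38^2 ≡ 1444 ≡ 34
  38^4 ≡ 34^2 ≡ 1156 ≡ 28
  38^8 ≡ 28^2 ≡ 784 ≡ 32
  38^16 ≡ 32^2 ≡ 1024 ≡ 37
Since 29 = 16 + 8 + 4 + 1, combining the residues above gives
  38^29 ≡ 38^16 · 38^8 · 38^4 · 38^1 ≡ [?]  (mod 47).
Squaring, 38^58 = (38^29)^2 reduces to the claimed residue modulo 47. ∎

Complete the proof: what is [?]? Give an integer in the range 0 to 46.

35

Multiply the listed residues: 37 · 32 · 28 · 38 = 1184 → 33152 → 1259776.
Reducing modulo 47: 1259776 = 26803·47 + 35, so 38^29 ≡ 35.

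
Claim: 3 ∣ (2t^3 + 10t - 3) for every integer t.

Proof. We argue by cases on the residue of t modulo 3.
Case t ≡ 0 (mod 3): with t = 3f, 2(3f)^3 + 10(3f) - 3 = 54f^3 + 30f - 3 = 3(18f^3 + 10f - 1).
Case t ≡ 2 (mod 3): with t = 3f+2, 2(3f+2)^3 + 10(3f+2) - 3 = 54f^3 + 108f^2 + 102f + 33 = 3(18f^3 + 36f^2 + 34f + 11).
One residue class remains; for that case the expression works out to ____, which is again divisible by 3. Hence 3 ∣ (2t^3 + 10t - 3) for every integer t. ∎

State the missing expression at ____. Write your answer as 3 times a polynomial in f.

The residues treated are {0, 2}, so the missing case is t ≡ 1 (mod 3); write t = 3f+1.
Then 2(3f+1)^3 + 10(3f+1) - 3 = 54f^3 + 54f^2 + 48f + 9 = 3(18f^3 + 18f^2 + 16f + 3).

3(18f^3 + 18f^2 + 16f + 3)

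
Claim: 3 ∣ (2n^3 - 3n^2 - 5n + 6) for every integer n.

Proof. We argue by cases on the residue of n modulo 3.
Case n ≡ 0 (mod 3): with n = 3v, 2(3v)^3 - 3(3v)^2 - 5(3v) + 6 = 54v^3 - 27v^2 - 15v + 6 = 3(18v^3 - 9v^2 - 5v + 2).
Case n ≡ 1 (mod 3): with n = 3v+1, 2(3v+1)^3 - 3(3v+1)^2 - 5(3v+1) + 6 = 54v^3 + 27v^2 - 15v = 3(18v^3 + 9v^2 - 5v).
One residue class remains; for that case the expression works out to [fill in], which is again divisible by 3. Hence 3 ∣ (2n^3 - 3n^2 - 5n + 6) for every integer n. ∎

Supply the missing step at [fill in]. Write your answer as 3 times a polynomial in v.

Only n ≡ 2 (mod 3) is unaccounted for. Put n = 3v+2:
2(3v+2)^3 - 3(3v+2)^2 - 5(3v+2) + 6 expands to 54v^3 + 81v^2 + 21v,
and factoring out 3 leaves 3(18v^3 + 27v^2 + 7v).

3(18v^3 + 27v^2 + 7v)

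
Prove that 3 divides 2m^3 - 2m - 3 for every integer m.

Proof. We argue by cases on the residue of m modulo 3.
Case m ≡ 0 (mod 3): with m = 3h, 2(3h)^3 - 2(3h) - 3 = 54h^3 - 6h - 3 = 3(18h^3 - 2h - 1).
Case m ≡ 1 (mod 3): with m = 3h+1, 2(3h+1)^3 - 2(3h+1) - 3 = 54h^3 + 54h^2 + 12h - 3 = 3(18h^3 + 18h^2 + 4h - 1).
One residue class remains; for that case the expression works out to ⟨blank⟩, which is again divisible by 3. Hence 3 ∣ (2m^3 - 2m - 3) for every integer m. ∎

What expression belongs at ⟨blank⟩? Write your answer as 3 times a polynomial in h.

3(18h^3 + 36h^2 + 22h + 3)

Only m ≡ 2 (mod 3) is unaccounted for. Put m = 3h+2:
2(3h+2)^3 - 2(3h+2) - 3 expands to 54h^3 + 108h^2 + 66h + 9,
and factoring out 3 leaves 3(18h^3 + 36h^2 + 22h + 3).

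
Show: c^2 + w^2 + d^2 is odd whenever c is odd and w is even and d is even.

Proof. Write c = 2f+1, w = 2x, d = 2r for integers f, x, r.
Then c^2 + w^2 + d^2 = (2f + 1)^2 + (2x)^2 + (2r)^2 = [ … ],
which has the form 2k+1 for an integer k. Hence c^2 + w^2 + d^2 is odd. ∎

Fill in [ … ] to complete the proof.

2(2f^2 + 2f + 2r^2 + 2x^2) + 1

Expanding: (2f + 1)^2 + (2x)^2 + (2r)^2 = 4f^2 + 4f + 4r^2 + 4x^2 + 1.
Every term except the constant is even, so this is 2(2f^2 + 2f + 2r^2 + 2x^2) + 1,
and 2f^2 + 2f + 2r^2 + 2x^2 ∈ ℤ gives the required form.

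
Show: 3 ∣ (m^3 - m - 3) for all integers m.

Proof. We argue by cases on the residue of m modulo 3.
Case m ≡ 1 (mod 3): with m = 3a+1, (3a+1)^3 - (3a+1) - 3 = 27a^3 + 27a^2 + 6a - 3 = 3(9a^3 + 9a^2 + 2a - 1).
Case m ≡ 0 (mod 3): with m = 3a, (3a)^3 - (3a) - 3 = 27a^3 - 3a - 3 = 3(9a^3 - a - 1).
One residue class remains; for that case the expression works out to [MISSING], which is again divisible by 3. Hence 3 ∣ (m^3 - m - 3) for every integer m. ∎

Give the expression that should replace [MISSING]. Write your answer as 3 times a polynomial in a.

3(9a^3 + 18a^2 + 11a + 1)

Only m ≡ 2 (mod 3) is unaccounted for. Put m = 3a+2:
(3a+2)^3 - (3a+2) - 3 expands to 27a^3 + 54a^2 + 33a + 3,
and factoring out 3 leaves 3(9a^3 + 18a^2 + 11a + 1).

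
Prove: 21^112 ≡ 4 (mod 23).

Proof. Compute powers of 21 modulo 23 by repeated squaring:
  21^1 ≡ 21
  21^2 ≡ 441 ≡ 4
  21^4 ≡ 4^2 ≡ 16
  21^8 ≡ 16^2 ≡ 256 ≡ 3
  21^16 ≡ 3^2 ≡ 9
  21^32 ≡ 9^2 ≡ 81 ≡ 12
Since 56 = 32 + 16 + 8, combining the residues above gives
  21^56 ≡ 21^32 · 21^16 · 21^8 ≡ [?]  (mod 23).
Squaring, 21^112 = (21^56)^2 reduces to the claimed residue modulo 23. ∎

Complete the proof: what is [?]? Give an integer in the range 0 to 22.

21^32 · 21^16 · 21^8 ≡ 12 · 9 · 3 = 324.
324 mod 23 = 2, so 21^56 ≡ 2 (mod 23).

2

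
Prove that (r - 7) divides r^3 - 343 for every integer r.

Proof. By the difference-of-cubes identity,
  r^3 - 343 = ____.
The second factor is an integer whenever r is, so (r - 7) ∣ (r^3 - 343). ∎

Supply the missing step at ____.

(r - 7)(r^2 + 7r + 49)

Polynomial division of r^3 - 343 by r - 7 leaves remainder 0 and quotient r^2 + 7r + 49.
Hence r^3 - 343 = (r - 7)(r^2 + 7r + 49).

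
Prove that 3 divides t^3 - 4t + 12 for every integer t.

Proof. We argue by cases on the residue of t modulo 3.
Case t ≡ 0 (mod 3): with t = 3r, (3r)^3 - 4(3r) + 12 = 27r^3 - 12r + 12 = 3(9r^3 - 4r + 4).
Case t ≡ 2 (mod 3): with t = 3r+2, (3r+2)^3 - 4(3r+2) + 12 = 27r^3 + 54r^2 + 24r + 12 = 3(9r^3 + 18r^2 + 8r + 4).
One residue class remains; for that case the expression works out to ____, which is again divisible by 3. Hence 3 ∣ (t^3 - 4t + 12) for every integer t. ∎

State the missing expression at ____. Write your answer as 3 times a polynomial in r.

The residues treated are {0, 2}, so the missing case is t ≡ 1 (mod 3); write t = 3r+1.
Then (3r+1)^3 - 4(3r+1) + 12 = 27r^3 + 27r^2 - 3r + 9 = 3(9r^3 + 9r^2 - r + 3).

3(9r^3 + 9r^2 - r + 3)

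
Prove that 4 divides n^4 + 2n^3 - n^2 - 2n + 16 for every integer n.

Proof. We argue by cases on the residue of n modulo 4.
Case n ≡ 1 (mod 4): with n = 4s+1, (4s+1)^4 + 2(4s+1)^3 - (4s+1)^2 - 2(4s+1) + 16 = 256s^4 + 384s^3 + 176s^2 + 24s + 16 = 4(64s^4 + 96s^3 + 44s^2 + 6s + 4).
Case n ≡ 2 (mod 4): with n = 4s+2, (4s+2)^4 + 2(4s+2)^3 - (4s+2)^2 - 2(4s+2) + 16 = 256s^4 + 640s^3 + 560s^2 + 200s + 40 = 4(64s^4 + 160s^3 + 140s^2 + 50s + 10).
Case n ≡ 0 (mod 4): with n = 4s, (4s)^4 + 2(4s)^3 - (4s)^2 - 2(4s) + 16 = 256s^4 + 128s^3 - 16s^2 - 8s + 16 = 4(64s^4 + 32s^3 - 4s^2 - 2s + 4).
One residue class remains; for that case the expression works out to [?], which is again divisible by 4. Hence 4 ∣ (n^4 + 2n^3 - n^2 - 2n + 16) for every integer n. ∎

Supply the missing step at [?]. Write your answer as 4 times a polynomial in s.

Only n ≡ 3 (mod 4) is unaccounted for. Put n = 4s+3:
(4s+3)^4 + 2(4s+3)^3 - (4s+3)^2 - 2(4s+3) + 16 expands to 256s^4 + 896s^3 + 1136s^2 + 616s + 136,
and factoring out 4 leaves 4(64s^4 + 224s^3 + 284s^2 + 154s + 34).

4(64s^4 + 224s^3 + 284s^2 + 154s + 34)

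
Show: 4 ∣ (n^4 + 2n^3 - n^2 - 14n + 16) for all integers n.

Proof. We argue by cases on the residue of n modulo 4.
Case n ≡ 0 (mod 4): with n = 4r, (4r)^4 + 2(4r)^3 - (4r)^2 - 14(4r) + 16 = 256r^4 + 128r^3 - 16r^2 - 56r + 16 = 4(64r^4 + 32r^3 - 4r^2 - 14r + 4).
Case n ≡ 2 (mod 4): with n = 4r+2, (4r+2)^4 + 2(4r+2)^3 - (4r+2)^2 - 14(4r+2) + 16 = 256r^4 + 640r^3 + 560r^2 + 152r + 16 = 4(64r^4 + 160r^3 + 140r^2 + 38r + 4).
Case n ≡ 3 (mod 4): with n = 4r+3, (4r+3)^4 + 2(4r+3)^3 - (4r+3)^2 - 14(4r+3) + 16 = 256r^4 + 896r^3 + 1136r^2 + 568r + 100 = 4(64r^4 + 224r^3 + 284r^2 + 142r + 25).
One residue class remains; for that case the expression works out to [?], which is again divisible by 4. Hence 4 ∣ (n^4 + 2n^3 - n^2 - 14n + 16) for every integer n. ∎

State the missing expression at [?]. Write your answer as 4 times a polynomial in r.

4(64r^4 + 96r^3 + 44r^2 - 6r + 1)

The residues treated are {0, 2, 3}, so the missing case is n ≡ 1 (mod 4); write n = 4r+1.
Then (4r+1)^4 + 2(4r+1)^3 - (4r+1)^2 - 14(4r+1) + 16 = 256r^4 + 384r^3 + 176r^2 - 24r + 4 = 4(64r^4 + 96r^3 + 44r^2 - 6r + 1).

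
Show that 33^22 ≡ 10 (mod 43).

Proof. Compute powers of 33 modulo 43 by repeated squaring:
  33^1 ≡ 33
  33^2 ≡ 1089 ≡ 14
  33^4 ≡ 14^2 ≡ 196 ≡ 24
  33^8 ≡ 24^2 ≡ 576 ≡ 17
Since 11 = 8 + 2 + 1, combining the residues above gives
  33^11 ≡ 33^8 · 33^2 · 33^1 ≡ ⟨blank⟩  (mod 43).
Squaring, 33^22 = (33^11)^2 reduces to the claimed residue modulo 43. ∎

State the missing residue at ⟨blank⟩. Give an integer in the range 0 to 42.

28

33^8 · 33^2 · 33^1 ≡ 17 · 14 · 33 = 7854.
7854 mod 43 = 28, so 33^11 ≡ 28 (mod 43).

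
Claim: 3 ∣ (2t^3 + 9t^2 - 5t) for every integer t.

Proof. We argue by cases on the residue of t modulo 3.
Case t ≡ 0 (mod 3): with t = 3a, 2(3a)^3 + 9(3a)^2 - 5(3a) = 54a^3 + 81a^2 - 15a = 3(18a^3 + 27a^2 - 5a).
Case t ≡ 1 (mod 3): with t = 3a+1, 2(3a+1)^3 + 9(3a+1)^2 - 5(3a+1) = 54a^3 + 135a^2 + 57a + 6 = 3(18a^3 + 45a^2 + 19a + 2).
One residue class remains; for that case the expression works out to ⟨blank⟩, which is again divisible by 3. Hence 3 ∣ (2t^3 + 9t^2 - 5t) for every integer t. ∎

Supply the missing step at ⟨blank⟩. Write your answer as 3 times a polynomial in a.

Only t ≡ 2 (mod 3) is unaccounted for. Put t = 3a+2:
2(3a+2)^3 + 9(3a+2)^2 - 5(3a+2) expands to 54a^3 + 189a^2 + 165a + 42,
and factoring out 3 leaves 3(18a^3 + 63a^2 + 55a + 14).

3(18a^3 + 63a^2 + 55a + 14)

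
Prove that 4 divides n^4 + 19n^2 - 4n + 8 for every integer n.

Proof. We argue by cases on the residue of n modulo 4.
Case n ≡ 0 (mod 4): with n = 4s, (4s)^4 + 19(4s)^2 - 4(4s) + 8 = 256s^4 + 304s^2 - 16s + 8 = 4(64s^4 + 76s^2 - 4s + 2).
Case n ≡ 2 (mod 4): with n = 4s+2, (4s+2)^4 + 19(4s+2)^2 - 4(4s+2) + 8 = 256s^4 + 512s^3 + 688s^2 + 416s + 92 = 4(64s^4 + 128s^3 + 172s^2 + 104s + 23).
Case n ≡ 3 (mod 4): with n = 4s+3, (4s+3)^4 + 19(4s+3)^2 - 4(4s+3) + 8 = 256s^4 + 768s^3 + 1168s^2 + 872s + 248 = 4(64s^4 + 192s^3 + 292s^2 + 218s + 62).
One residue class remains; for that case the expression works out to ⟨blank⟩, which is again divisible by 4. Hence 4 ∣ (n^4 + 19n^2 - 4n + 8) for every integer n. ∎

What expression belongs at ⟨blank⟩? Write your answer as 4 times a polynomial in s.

Only n ≡ 1 (mod 4) is unaccounted for. Put n = 4s+1:
(4s+1)^4 + 19(4s+1)^2 - 4(4s+1) + 8 expands to 256s^4 + 256s^3 + 400s^2 + 152s + 24,
and factoring out 4 leaves 4(64s^4 + 64s^3 + 100s^2 + 38s + 6).

4(64s^4 + 64s^3 + 100s^2 + 38s + 6)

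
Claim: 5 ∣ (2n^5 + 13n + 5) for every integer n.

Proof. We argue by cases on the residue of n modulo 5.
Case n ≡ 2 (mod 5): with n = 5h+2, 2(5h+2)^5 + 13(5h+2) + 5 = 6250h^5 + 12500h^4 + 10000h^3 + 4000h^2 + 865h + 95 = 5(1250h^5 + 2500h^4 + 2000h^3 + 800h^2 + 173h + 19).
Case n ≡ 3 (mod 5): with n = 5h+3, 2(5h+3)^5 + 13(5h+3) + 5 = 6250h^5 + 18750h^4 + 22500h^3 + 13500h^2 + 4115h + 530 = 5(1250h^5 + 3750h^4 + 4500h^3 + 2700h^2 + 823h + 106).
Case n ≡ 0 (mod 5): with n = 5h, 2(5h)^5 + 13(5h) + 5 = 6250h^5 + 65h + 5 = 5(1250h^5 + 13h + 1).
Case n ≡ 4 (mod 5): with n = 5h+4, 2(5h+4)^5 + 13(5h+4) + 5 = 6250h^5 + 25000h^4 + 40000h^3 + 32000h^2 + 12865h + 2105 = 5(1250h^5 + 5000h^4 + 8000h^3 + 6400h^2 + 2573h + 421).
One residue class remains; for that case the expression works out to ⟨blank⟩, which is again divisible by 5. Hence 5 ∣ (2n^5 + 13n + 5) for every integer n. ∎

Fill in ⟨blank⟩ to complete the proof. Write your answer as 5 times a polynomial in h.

The residues treated are {2, 3, 0, 4}, so the missing case is n ≡ 1 (mod 5); write n = 5h+1.
Then 2(5h+1)^5 + 13(5h+1) + 5 = 6250h^5 + 6250h^4 + 2500h^3 + 500h^2 + 115h + 20 = 5(1250h^5 + 1250h^4 + 500h^3 + 100h^2 + 23h + 4).

5(1250h^5 + 1250h^4 + 500h^3 + 100h^2 + 23h + 4)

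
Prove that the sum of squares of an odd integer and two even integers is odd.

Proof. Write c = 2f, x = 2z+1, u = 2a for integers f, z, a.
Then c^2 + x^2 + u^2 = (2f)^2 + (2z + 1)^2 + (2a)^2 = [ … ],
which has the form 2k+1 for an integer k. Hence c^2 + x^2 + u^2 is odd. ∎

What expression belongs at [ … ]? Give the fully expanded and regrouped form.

2(2a^2 + 2f^2 + 2z^2 + 2z) + 1

(2f)^2 + (2z + 1)^2 + (2a)^2 = 4a^2 + 4f^2 + 4z^2 + 4z + 1
= 2(2a^2 + 2f^2 + 2z^2 + 2z) + 1.
Since 2a^2 + 2f^2 + 2z^2 + 2z is an integer, the sum of squares is of the form 2k+1 for an integer k.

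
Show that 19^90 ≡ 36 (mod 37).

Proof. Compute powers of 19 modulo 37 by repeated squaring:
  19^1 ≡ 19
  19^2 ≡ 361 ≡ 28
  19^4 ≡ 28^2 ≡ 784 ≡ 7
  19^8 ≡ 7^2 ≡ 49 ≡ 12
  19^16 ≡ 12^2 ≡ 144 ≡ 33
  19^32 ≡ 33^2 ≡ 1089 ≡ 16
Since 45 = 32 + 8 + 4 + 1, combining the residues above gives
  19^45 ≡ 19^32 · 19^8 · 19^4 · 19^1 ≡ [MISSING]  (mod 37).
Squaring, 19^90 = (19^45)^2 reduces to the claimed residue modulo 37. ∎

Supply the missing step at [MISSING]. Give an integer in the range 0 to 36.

6

Multiply the listed residues: 16 · 12 · 7 · 19 = 192 → 1344 → 25536.
Reducing modulo 37: 25536 = 690·37 + 6, so 19^45 ≡ 6.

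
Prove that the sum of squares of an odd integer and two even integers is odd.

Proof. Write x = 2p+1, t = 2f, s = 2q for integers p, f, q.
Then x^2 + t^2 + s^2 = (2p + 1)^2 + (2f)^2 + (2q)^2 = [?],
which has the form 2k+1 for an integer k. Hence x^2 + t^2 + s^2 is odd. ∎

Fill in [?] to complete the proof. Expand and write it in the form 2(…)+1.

2(2f^2 + 2p^2 + 2p + 2q^2) + 1

(2p + 1)^2 + (2f)^2 + (2q)^2 = 4f^2 + 4p^2 + 4p + 4q^2 + 1
= 2(2f^2 + 2p^2 + 2p + 2q^2) + 1.
Since 2f^2 + 2p^2 + 2p + 2q^2 is an integer, the sum of squares is of the form 2k+1 for an integer k.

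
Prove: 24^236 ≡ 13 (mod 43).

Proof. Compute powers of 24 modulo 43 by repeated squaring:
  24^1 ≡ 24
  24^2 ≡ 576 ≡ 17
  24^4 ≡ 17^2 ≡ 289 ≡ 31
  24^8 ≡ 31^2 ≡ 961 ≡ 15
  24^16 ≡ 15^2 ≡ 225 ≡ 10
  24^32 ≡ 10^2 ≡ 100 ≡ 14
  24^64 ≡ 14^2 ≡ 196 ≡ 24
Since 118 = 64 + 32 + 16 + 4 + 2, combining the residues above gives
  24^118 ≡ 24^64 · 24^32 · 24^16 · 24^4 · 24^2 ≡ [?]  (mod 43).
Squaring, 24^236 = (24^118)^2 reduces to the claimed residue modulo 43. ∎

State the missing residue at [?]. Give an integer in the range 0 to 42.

23

24^64 · 24^32 · 24^16 · 24^4 · 24^2 ≡ 24 · 14 · 10 · 31 · 17 = 1770720.
1770720 mod 43 = 23, so 24^118 ≡ 23 (mod 43).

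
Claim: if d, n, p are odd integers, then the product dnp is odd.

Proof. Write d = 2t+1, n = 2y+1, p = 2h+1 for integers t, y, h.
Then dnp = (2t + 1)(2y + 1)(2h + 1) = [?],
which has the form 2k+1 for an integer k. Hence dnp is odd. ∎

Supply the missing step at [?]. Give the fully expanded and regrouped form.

2(4hty + 2ht + 2hy + h + 2ty + t + y) + 1

(2t + 1)(2y + 1)(2h + 1) = 8hty + 4ht + 4hy + 2h + 4ty + 2t + 2y + 1
= 2(4hty + 2ht + 2hy + h + 2ty + t + y) + 1.
Since 4hty + 2ht + 2hy + h + 2ty + t + y is an integer, the product is of the form 2k+1 for an integer k.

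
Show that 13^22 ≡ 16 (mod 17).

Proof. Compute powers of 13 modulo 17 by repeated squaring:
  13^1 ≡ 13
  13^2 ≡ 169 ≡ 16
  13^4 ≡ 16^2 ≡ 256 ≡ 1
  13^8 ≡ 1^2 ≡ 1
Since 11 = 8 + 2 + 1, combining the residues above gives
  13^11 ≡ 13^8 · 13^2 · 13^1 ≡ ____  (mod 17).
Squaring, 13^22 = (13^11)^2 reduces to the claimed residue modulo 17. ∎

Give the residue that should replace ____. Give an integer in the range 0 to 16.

13^8 · 13^2 · 13^1 ≡ 1 · 16 · 13 = 208.
208 mod 17 = 4, so 13^11 ≡ 4 (mod 17).

4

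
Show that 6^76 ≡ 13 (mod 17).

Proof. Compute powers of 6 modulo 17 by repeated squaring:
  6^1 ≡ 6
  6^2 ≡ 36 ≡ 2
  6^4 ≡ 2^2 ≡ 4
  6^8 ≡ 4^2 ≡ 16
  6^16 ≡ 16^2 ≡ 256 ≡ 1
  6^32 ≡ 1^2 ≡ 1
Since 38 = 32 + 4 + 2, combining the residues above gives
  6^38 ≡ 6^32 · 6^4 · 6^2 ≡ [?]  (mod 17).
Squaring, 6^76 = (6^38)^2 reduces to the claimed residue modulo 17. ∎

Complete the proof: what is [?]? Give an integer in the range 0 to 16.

8

6^32 · 6^4 · 6^2 ≡ 1 · 4 · 2 = 8.
8 mod 17 = 8, so 6^38 ≡ 8 (mod 17).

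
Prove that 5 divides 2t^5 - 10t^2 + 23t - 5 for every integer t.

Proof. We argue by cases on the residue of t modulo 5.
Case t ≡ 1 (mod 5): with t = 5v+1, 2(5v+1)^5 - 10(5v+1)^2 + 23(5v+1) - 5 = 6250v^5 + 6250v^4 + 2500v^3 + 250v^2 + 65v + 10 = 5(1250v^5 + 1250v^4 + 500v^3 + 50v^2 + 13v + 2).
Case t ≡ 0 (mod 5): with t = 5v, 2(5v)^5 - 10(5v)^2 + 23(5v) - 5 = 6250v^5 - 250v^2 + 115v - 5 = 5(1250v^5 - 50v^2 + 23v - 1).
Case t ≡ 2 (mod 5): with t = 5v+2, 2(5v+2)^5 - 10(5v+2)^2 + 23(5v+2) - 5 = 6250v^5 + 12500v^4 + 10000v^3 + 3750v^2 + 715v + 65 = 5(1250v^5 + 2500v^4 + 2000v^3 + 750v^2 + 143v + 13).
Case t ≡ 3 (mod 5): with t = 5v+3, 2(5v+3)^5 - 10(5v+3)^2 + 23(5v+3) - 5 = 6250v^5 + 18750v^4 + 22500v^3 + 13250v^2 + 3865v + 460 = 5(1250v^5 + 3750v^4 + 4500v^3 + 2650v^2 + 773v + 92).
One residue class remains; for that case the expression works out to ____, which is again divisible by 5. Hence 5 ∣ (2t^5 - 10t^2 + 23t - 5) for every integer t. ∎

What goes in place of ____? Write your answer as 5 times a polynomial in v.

5(1250v^5 + 5000v^4 + 8000v^3 + 6350v^2 + 2503v + 395)

The residues treated are {1, 0, 2, 3}, so the missing case is t ≡ 4 (mod 5); write t = 5v+4.
Then 2(5v+4)^5 - 10(5v+4)^2 + 23(5v+4) - 5 = 6250v^5 + 25000v^4 + 40000v^3 + 31750v^2 + 12515v + 1975 = 5(1250v^5 + 5000v^4 + 8000v^3 + 6350v^2 + 2503v + 395).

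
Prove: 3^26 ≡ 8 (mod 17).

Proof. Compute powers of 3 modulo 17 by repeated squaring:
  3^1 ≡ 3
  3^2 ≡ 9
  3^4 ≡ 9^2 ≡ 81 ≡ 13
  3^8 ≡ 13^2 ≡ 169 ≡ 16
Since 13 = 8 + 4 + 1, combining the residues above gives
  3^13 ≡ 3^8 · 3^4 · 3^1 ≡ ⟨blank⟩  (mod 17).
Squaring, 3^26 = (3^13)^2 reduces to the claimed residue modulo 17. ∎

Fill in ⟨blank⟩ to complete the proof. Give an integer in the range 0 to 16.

12

Multiply the listed residues: 16 · 13 · 3 = 208 → 624.
Reducing modulo 17: 624 = 36·17 + 12, so 3^13 ≡ 12.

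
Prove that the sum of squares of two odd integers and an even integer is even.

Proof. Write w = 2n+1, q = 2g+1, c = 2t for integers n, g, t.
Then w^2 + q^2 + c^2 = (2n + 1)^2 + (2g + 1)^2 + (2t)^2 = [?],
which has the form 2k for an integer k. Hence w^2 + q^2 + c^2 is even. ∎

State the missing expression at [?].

2(2g^2 + 2g + 2n^2 + 2n + 2t^2 + 1)

Expanding: (2n + 1)^2 + (2g + 1)^2 + (2t)^2 = 4g^2 + 4g + 4n^2 + 4n + 4t^2 + 2.
Every term is even; pulling out the factor of 2 gives 2(2g^2 + 2g + 2n^2 + 2n + 2t^2 + 1).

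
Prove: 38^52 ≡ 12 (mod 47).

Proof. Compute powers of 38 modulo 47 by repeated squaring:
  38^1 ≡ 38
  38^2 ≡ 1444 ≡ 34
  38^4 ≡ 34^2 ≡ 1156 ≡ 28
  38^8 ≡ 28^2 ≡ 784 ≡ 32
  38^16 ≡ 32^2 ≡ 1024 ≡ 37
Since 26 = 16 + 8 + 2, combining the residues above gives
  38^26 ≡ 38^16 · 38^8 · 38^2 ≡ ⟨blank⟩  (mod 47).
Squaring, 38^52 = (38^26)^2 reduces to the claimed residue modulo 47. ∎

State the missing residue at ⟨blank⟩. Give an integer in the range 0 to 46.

24

38^16 · 38^8 · 38^2 ≡ 37 · 32 · 34 = 40256.
40256 mod 47 = 24, so 38^26 ≡ 24 (mod 47).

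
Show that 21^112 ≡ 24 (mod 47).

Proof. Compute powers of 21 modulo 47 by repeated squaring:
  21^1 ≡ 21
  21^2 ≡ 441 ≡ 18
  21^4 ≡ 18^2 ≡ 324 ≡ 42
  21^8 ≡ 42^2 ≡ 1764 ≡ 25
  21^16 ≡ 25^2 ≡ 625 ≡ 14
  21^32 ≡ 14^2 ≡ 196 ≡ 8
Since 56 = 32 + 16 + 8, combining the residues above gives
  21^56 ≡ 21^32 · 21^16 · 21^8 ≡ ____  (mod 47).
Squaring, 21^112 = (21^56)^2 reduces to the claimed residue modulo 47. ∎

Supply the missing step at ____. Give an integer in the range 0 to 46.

27

21^32 · 21^16 · 21^8 ≡ 8 · 14 · 25 = 2800.
2800 mod 47 = 27, so 21^56 ≡ 27 (mod 47).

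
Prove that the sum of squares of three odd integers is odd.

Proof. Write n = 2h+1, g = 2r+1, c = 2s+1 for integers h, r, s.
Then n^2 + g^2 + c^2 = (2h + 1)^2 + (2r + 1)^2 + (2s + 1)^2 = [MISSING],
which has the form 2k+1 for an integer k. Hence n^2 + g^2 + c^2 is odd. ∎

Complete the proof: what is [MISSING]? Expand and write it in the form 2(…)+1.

(2h + 1)^2 + (2r + 1)^2 + (2s + 1)^2 = 4h^2 + 4h + 4r^2 + 4r + 4s^2 + 4s + 3
= 2(2h^2 + 2h + 2r^2 + 2r + 2s^2 + 2s + 1) + 1.
Since 2h^2 + 2h + 2r^2 + 2r + 2s^2 + 2s + 1 is an integer, the sum of squares is of the form 2k+1 for an integer k.

2(2h^2 + 2h + 2r^2 + 2r + 2s^2 + 2s + 1) + 1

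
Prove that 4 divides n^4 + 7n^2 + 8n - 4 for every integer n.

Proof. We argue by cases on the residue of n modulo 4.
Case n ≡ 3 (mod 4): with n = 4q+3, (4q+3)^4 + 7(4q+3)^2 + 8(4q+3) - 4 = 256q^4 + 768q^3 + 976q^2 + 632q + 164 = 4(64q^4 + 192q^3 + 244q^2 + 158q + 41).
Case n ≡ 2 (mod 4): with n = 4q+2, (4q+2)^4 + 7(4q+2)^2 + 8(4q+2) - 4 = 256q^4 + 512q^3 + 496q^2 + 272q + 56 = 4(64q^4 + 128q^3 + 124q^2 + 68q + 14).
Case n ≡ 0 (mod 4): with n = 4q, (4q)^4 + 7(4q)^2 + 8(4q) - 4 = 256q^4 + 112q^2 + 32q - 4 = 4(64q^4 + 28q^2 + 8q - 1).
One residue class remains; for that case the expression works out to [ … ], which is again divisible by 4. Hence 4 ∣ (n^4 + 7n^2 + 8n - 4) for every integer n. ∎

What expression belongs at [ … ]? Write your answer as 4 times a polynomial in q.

Only n ≡ 1 (mod 4) is unaccounted for. Put n = 4q+1:
(4q+1)^4 + 7(4q+1)^2 + 8(4q+1) - 4 expands to 256q^4 + 256q^3 + 208q^2 + 104q + 12,
and factoring out 4 leaves 4(64q^4 + 64q^3 + 52q^2 + 26q + 3).

4(64q^4 + 64q^3 + 52q^2 + 26q + 3)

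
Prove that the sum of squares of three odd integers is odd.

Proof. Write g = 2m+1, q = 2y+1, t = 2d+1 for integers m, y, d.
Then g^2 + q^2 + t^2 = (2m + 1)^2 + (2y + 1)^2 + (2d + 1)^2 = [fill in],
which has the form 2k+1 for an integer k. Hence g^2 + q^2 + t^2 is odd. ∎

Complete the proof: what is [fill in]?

Expanding: (2m + 1)^2 + (2y + 1)^2 + (2d + 1)^2 = 4d^2 + 4d + 4m^2 + 4m + 4y^2 + 4y + 3.
Every term except the constant is even, so this is 2(2d^2 + 2d + 2m^2 + 2m + 2y^2 + 2y + 1) + 1,
and 2d^2 + 2d + 2m^2 + 2m + 2y^2 + 2y + 1 ∈ ℤ gives the required form.

2(2d^2 + 2d + 2m^2 + 2m + 2y^2 + 2y + 1) + 1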